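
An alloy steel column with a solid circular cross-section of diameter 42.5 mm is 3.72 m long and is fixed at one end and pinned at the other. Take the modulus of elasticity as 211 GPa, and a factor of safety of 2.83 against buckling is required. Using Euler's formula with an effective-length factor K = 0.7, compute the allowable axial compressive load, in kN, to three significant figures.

I = πd⁴/64 = π×42.5⁴/64 = 160100 mm⁴.
Effective length L_e = KL = 0.7×3.72 m = 2604 mm.
Euler critical load P_cr = π²EI/L_e² = π²×211000×160100/2604² = 49180 N.
P_allow = P_cr/n = 49180/2.83 = 17380 N.

P_allow = 17.4 kN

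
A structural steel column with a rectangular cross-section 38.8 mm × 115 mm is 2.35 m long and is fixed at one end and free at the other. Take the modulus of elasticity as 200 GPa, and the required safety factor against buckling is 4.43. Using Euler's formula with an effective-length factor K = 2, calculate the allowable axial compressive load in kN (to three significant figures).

Buckling occurs about the weak axis: I_min = h·b³/12 = 115×38.8³/12 = 559800 mm⁴ (b = 38.8 mm is the smaller dimension).
Effective length L_e = KL = 2×2.35 m = 4700 mm.
Euler critical load P_cr = π²EI/L_e² = π²×200000×559800/4700² = 50020 N.
P_allow = P_cr/n = 50020/4.43 = 11290 N.

P_allow = 11.3 kN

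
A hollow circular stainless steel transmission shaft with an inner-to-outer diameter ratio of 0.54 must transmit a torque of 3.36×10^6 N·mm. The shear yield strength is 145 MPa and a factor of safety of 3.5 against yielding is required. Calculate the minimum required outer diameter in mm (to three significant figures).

d_o = 76.7 mm

τ_allow = 145/3.5 = 41.43 MPa.
For a hollow shaft τ = 16T/[πd_o³(1−k⁴)] with k = 0.54, so 1−k⁴ = 0.9150.
d_o³ = 16T/[π τ_allow (1−k⁴)] = 16×3360000/(π×41.43×0.9150) = 451400 mm³.
d_o = 76.71 mm.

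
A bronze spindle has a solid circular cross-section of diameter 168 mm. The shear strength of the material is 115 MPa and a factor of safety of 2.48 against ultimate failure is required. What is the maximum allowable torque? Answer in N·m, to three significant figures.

τ_allow = 115/2.48 = 46.37 MPa.
For a solid shaft T_allow = τ_allow·πd³/16; πd³/16 = π×168³/16 = 931000 mm³.
T_allow = 46.37×931000 = 4.317×10^7 N·mm = 43170 N·m.

T_allow = 43200 N·m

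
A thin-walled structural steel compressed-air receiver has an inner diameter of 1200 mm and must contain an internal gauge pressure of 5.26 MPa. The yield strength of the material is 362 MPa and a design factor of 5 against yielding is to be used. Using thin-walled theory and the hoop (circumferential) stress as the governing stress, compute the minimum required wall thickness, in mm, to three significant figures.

σ_allow = 362/5 = 72.40 MPa.
Hoop stress σ_h = pD/(2t), so t = pD/(2σ_allow) = 5.26×1200/(2×72.40) = 43.59 mm.

t = 43.6 mm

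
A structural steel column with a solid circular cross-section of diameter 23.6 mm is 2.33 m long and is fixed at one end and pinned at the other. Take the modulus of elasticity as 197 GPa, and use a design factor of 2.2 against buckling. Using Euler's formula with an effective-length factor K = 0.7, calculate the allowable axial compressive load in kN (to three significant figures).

I = πd⁴/64 = π×23.6⁴/64 = 15230 mm⁴.
Effective length L_e = KL = 0.7×2.33 m = 1631 mm.
Euler critical load P_cr = π²EI/L_e² = π²×197000×15230/1631² = 11130 N.
P_allow = P_cr/n = 11130/2.2 = 5059 N.

P_allow = 5.06 kN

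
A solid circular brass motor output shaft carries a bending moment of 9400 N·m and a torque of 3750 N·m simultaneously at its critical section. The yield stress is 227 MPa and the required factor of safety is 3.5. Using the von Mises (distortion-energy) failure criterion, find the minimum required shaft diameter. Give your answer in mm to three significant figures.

σ_allow = σ_y/n = 227/3.5 = 64.86 MPa.
For a solid shaft σ_b = 32M/(πd³) and τ = 16T/(πd³), so the von Mises stress is σ' = (16/πd³)·√(4M²+3T²).
√(4M²+3T²) = √(4×(9.400×10^6)² + 3×(3.750×10^6)²) = 1.989×10^7 N·mm.
d³ = 16×1.989×10^7/(π×64.86) = 1.562×10^6 mm³.
d = 116.0 mm.

d = 116 mm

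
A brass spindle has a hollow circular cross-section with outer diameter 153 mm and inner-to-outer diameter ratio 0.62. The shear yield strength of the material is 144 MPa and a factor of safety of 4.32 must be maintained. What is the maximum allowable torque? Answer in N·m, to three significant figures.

T_allow = 20000 N·m

τ_allow = 144/4.32 = 33.33 MPa.
For a hollow shaft T_allow = τ_allow·πd_o³(1−k⁴)/16 with 1−k⁴ = 0.8522, so πd_o³(1−k⁴)/16 = 599300 mm³.
T_allow = 33.33×599300 = 1.998×10^7 N·mm = 19980 N·m.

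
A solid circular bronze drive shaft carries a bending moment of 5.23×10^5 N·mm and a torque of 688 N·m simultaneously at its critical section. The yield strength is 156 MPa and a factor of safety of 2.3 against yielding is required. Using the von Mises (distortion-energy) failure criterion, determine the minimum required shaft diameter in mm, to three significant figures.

σ_allow = σ_y/n = 156/2.3 = 67.83 MPa.
For a solid shaft σ_b = 32M/(πd³) and τ = 16T/(πd³), so the von Mises stress is σ' = (16/πd³)·√(4M²+3T²).
√(4M²+3T²) = √(4×(523000)² + 3×(688000)²) = 1.586×10^6 N·mm.
d³ = 16×1.586×10^6/(π×67.83) = 119100 mm³.
d = 49.20 mm.

d = 49.2 mm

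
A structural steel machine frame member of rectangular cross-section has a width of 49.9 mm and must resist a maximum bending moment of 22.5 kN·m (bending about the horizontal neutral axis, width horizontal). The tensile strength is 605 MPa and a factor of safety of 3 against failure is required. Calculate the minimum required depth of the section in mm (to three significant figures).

σ_allow = 605/3 = 201.7 MPa.
For a rectangular section σ = 6M/(bh²), so h² = 6M/(b σ_allow) = 6×2.2500×10^7/(49.9×201.7) = 13420 mm².
h = 115.8 mm.

h = 116 mm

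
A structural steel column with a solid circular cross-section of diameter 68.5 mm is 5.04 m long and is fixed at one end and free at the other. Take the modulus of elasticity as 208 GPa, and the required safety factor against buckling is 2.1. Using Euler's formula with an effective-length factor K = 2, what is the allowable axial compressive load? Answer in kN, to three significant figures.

P_allow = 10.4 kN

I = πd⁴/64 = π×68.5⁴/64 = 1.081×10^6 mm⁴.
Effective length L_e = KL = 2×5.04 m = 10080 mm.
Euler critical load P_cr = π²EI/L_e² = π²×208000×1.081×10^6/10080² = 21840 N.
P_allow = P_cr/n = 21840/2.1 = 10400 N.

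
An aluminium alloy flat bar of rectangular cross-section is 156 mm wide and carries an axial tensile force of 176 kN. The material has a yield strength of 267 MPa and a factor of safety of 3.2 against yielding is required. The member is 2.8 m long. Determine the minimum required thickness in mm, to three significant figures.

t = 13.5 mm

σ_allow = 267/3.2 = 83.44 MPa.
Required area A = F/σ_allow = 176000/83.44 = 2109 mm².
t = A/w = 2109/156 = 13.52 mm.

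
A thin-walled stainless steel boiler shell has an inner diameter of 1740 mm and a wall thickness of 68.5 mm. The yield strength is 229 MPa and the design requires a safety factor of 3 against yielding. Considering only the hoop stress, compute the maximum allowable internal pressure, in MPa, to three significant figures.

p_allow = 6.01 MPa

σ_allow = 229/3 = 76.33 MPa.
σ_h = pD/(2t) → p_allow = 2σ_allow t/D = 2×76.33×68.5/1740 = 6.010 MPa.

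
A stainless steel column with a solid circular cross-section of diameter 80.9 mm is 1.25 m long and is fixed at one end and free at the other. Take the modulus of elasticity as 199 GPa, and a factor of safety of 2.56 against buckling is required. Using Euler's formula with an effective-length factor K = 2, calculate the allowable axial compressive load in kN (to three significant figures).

P_allow = 258 kN

I = πd⁴/64 = π×80.9⁴/64 = 2.103×10^6 mm⁴.
Effective length L_e = KL = 2×1.25 m = 2500 mm.
Euler critical load P_cr = π²EI/L_e² = π²×199000×2.103×10^6/2500² = 660700 N.
P_allow = P_cr/n = 660700/2.56 = 258100 N.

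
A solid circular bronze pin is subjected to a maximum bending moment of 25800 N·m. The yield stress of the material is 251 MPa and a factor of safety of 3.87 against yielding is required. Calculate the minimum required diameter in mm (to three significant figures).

d = 159 mm

σ_allow = 251/3.87 = 64.86 MPa.
For a solid circular section σ = 32M/(πd³), so d³ = 32M/(π σ_allow) = 32×2.5800×10^7/(π×64.86) = 4.052×10^6 mm³.
d = 159.4 mm.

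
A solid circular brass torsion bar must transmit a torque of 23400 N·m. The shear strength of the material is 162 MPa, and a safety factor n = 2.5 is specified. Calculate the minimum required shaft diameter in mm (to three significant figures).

d = 123 mm

Allowable shear stress τ_allow = 162/2.5 = 64.80 MPa.
For a solid shaft τ = 16T/(πd³), so d³ = 16T/(π τ_allow) = 16×2.3400×10^7/(π×64.80) = 1.839×10^6 mm³.
d = (1.839×10^6)^(1/3) = 122.5 mm.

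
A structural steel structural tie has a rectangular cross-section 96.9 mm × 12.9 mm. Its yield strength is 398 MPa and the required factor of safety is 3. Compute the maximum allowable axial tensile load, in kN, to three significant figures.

σ_allow = 398/3 = 132.7 MPa.
A = 96.9×12.9 = 1250 mm².
F_allow = σ_allow × A = 132.7×1250 = 165800 N.

F_allow = 166 kN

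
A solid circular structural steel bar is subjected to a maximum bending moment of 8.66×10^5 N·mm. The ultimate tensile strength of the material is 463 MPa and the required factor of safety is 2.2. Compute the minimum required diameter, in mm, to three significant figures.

σ_allow = 463/2.2 = 210.5 MPa.
For a solid circular section σ = 32M/(πd³), so d³ = 32M/(π σ_allow) = 32×866000/(π×210.5) = 41910 mm³.
d = 34.74 mm.

d = 34.7 mm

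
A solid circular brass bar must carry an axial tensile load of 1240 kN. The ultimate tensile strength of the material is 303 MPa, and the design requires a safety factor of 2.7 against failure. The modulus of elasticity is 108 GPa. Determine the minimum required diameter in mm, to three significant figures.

Allowable stress σ_allow = 303/2.7 = 112.2 MPa.
Required area A = F/σ_allow = 1240000/112.2 = 11050 mm².
A = πd²/4 → d = √(4A/π) = 118.6 mm.

d = 119 mm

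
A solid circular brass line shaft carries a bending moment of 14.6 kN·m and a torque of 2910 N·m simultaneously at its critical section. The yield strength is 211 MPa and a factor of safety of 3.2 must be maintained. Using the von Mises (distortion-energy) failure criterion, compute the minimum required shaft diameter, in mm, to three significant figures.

d = 132 mm

σ_allow = σ_y/n = 211/3.2 = 65.94 MPa.
For a solid shaft σ_b = 32M/(πd³) and τ = 16T/(πd³), so the von Mises stress is σ' = (16/πd³)·√(4M²+3T²).
√(4M²+3T²) = √(4×(1.460×10^7)² + 3×(2.910×10^6)²) = 2.963×10^7 N·mm.
d³ = 16×2.963×10^7/(π×65.94) = 2.289×10^6 mm³.
d = 131.8 mm.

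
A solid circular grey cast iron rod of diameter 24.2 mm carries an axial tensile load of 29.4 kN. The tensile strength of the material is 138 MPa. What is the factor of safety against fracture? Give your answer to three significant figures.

n = 2.16

A = πd²/4 = 460.0 mm².
σ = F/A = 29400/460.0 = 63.92 MPa.
n = 138/63.92 = 2.159.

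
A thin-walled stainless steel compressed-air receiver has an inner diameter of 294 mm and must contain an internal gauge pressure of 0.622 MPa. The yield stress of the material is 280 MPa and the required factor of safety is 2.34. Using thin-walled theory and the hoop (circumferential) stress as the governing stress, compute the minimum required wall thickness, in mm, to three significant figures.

t = 0.764 mm

σ_allow = 280/2.34 = 119.7 MPa.
Hoop stress σ_h = pD/(2t), so t = pD/(2σ_allow) = 0.622×294/(2×119.7) = 0.7641 mm.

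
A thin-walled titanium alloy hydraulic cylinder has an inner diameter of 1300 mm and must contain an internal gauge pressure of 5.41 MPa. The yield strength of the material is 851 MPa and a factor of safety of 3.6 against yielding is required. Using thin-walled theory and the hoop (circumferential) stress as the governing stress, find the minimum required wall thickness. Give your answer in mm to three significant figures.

σ_allow = 851/3.6 = 236.4 MPa.
Hoop stress σ_h = pD/(2t), so t = pD/(2σ_allow) = 5.41×1300/(2×236.4) = 14.88 mm.

t = 14.9 mm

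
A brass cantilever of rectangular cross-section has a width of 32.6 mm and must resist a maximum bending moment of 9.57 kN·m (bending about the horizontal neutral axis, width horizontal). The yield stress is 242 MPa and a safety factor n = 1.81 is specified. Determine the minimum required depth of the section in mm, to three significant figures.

σ_allow = 242/1.81 = 133.7 MPa.
For a rectangular section σ = 6M/(bh²), so h² = 6M/(b σ_allow) = 6×9570000/(32.6×133.7) = 13170 mm².
h = 114.8 mm.

h = 115 mm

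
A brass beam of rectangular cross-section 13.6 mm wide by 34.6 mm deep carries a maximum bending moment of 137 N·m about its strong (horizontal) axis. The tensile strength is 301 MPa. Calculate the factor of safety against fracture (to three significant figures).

Section modulus S = bh²/6 = 13.6×34.6²/6 = 2714 mm³.
σ = M/S = 137000/2714 = 50.49 MPa.
n = 301/50.49 = 5.962.

n = 5.96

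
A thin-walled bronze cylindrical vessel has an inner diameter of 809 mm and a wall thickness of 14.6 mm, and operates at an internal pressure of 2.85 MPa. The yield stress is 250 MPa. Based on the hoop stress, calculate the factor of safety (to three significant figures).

σ_h = pD/(2t) = 2.85×809/(2×14.6) = 78.96 MPa.
n = 250/78.96 = 3.166.

n = 3.17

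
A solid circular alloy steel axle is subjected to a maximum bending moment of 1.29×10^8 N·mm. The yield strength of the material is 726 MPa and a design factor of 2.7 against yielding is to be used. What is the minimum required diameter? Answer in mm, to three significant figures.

σ_allow = 726/2.7 = 268.9 MPa.
For a solid circular section σ = 32M/(πd³), so d³ = 32M/(π σ_allow) = 32×1.2900×10^8/(π×268.9) = 4.887×10^6 mm³.
d = 169.7 mm.

d = 170 mm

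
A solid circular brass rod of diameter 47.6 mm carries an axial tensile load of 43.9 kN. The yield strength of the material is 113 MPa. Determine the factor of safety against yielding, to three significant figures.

A = πd²/4 = 1780 mm².
σ = F/A = 43900/1780 = 24.67 MPa.
n = 113/24.67 = 4.581.

n = 4.58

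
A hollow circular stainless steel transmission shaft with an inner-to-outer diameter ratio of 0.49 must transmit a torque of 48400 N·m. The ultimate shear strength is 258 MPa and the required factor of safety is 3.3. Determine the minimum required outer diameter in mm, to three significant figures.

d_o = 150 mm

τ_allow = 258/3.3 = 78.18 MPa.
For a hollow shaft τ = 16T/[πd_o³(1−k⁴)] with k = 0.49, so 1−k⁴ = 0.9424.
d_o³ = 16T/[π τ_allow (1−k⁴)] = 16×4.8400×10^7/(π×78.18×0.9424) = 3.346×10^6 mm³.
d_o = 149.6 mm.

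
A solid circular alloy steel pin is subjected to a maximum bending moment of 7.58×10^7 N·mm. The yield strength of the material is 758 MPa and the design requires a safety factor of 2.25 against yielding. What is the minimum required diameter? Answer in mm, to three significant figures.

d = 132 mm

σ_allow = 758/2.25 = 336.9 MPa.
For a solid circular section σ = 32M/(πd³), so d³ = 32M/(π σ_allow) = 32×7.5800×10^7/(π×336.9) = 2.292×10^6 mm³.
d = 131.8 mm.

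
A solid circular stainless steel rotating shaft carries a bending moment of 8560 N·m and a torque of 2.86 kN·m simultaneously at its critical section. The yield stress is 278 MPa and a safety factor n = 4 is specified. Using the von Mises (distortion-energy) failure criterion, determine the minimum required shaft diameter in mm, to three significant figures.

σ_allow = σ_y/n = 278/4 = 69.50 MPa.
For a solid shaft σ_b = 32M/(πd³) and τ = 16T/(πd³), so the von Mises stress is σ' = (16/πd³)·√(4M²+3T²).
√(4M²+3T²) = √(4×(8.560×10^6)² + 3×(2.860×10^6)²) = 1.782×10^7 N·mm.
d³ = 16×1.782×10^7/(π×69.50) = 1.306×10^6 mm³.
d = 109.3 mm.

d = 109 mm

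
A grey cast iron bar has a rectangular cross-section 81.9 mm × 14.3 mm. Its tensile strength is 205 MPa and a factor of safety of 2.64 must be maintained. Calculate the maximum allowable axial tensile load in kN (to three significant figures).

F_allow = 90.9 kN

σ_allow = 205/2.64 = 77.65 MPa.
A = 81.9×14.3 = 1171 mm².
F_allow = σ_allow × A = 77.65×1171 = 90940 N.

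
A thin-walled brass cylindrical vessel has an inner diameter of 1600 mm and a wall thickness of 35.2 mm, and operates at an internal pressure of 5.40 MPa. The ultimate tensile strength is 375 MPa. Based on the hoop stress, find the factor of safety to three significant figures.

σ_h = pD/(2t) = 5.40×1600/(2×35.2) = 122.7 MPa.
n = 375/122.7 = 3.056.

n = 3.06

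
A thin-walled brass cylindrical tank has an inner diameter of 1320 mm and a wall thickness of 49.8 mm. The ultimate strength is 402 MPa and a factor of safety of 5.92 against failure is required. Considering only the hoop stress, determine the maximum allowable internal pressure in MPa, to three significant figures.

p_allow = 5.12 MPa

σ_allow = 402/5.92 = 67.91 MPa.
σ_h = pD/(2t) → p_allow = 2σ_allow t/D = 2×67.91×49.8/1320 = 5.124 MPa.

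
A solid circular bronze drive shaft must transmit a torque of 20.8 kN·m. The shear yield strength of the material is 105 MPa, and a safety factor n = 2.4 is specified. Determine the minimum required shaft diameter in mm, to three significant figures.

d = 134 mm

Allowable shear stress τ_allow = 105/2.4 = 43.75 MPa.
For a solid shaft τ = 16T/(πd³), so d³ = 16T/(π τ_allow) = 16×2.0800×10^7/(π×43.75) = 2.421×10^6 mm³.
d = (2.421×10^6)^(1/3) = 134.3 mm.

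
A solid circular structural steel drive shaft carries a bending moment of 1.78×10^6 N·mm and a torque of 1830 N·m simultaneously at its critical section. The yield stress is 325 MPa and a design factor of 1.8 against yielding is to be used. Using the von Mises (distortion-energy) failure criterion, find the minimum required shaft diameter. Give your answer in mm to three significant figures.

σ_allow = σ_y/n = 325/1.8 = 180.6 MPa.
For a solid shaft σ_b = 32M/(πd³) and τ = 16T/(πd³), so the von Mises stress is σ' = (16/πd³)·√(4M²+3T²).
√(4M²+3T²) = √(4×(1.780×10^6)² + 3×(1.830×10^6)²) = 4.767×10^6 N·mm.
d³ = 16×4.767×10^6/(π×180.6) = 134500 mm³.
d = 51.23 mm.

d = 51.2 mm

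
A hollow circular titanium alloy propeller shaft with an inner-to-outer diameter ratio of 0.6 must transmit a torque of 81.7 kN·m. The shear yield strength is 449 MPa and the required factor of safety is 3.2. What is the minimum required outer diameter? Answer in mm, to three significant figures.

d_o = 150 mm

τ_allow = 449/3.2 = 140.3 MPa.
For a hollow shaft τ = 16T/[πd_o³(1−k⁴)] with k = 0.6, so 1−k⁴ = 0.8704.
d_o³ = 16T/[π τ_allow (1−k⁴)] = 16×8.1700×10^7/(π×140.3×0.8704) = 3.407×10^6 mm³.
d_o = 150.5 mm.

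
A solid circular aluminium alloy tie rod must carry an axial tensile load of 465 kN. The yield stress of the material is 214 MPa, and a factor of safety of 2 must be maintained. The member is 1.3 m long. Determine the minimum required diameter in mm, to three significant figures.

Allowable stress σ_allow = 214/2 = 107.0 MPa.
Required area A = F/σ_allow = 465000/107.0 = 4346 mm².
A = πd²/4 → d = √(4A/π) = 74.39 mm.

d = 74.4 mm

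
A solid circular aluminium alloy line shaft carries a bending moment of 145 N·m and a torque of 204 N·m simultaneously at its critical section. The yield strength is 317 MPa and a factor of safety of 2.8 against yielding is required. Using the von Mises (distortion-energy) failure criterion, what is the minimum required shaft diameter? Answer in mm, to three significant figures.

d = 27.4 mm

σ_allow = σ_y/n = 317/2.8 = 113.2 MPa.
For a solid shaft σ_b = 32M/(πd³) and τ = 16T/(πd³), so the von Mises stress is σ' = (16/πd³)·√(4M²+3T²).
√(4M²+3T²) = √(4×(145000)² + 3×(204000)²) = 457100 N·mm.
d³ = 16×457100/(π×113.2) = 20560 mm³.
d = 27.40 mm.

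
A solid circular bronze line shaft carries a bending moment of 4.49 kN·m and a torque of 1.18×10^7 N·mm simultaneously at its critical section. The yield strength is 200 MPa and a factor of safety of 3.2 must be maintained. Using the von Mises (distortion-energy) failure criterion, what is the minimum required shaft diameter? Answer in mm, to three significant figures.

σ_allow = σ_y/n = 200/3.2 = 62.50 MPa.
For a solid shaft σ_b = 32M/(πd³) and τ = 16T/(πd³), so the von Mises stress is σ' = (16/πd³)·√(4M²+3T²).
√(4M²+3T²) = √(4×(4.490×10^6)² + 3×(1.180×10^7)²) = 2.232×10^7 N·mm.
d³ = 16×2.232×10^7/(π×62.50) = 1.819×10^6 mm³.
d = 122.1 mm.

d = 122 mm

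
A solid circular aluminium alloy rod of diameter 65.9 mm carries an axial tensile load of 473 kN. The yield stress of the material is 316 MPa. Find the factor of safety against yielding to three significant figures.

A = πd²/4 = 3411 mm².
σ = F/A = 473000/3411 = 138.7 MPa.
n = 316/138.7 = 2.279.

n = 2.28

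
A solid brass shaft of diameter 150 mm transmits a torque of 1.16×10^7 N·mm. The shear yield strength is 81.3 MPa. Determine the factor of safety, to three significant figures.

τ = 16T/(πd³) = 16×1.1600×10^7/(π×150³) = 17.50 MPa.
n = τ_limit/τ = 81.3/17.50 = 4.644.

n = 4.64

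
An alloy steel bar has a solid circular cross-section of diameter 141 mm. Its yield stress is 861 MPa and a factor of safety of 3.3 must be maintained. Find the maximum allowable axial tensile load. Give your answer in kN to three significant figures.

σ_allow = 861/3.3 = 260.9 MPa.
A = πd²/4 = π×141²/4 = 15610 mm².
F_allow = σ_allow × A = 260.9×15610 = 4.074×10^6 N.

F_allow = 4070 kN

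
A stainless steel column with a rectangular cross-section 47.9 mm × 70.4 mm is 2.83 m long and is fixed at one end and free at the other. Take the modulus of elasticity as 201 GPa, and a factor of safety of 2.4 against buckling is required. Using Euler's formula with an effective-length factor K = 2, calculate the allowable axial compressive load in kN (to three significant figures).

P_allow = 16.6 kN

Buckling occurs about the weak axis: I_min = h·b³/12 = 70.4×47.9³/12 = 644800 mm⁴ (b = 47.9 mm is the smaller dimension).
Effective length L_e = KL = 2×2.83 m = 5660 mm.
Euler critical load P_cr = π²EI/L_e² = π²×201000×644800/5660² = 39930 N.
P_allow = P_cr/n = 39930/2.4 = 16640 N.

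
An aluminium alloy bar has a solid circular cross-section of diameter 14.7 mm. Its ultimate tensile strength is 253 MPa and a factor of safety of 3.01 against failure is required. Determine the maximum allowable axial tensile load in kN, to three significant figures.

F_allow = 14.3 kN

σ_allow = 253/3.01 = 84.05 MPa.
A = πd²/4 = π×14.7²/4 = 169.7 mm².
F_allow = σ_allow × A = 84.05×169.7 = 14270 N.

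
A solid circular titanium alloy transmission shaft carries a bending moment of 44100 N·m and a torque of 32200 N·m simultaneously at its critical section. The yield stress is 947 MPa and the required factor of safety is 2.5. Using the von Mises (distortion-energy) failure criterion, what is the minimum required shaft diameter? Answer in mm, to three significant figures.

σ_allow = σ_y/n = 947/2.5 = 378.8 MPa.
For a solid shaft σ_b = 32M/(πd³) and τ = 16T/(πd³), so the von Mises stress is σ' = (16/πd³)·√(4M²+3T²).
√(4M²+3T²) = √(4×(4.410×10^7)² + 3×(3.220×10^7)²) = 1.044×10^8 N·mm.
d³ = 16×1.044×10^8/(π×378.8) = 1.403×10^6 mm³.
d = 111.9 mm.

d = 112 mm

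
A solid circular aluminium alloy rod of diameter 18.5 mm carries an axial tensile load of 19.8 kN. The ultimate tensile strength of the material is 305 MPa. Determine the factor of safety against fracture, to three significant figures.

A = πd²/4 = 268.8 mm².
σ = F/A = 19800/268.8 = 73.66 MPa.
n = 305/73.66 = 4.141.

n = 4.14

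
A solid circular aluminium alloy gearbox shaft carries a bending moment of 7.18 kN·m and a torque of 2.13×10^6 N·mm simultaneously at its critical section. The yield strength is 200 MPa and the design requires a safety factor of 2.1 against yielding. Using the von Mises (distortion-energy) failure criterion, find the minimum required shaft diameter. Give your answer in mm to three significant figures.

σ_allow = σ_y/n = 200/2.1 = 95.24 MPa.
For a solid shaft σ_b = 32M/(πd³) and τ = 16T/(πd³), so the von Mises stress is σ' = (16/πd³)·√(4M²+3T²).
√(4M²+3T²) = √(4×(7.180×10^6)² + 3×(2.130×10^6)²) = 1.483×10^7 N·mm.
d³ = 16×1.483×10^7/(π×95.24) = 792900 mm³.
d = 92.55 mm.

d = 92.6 mm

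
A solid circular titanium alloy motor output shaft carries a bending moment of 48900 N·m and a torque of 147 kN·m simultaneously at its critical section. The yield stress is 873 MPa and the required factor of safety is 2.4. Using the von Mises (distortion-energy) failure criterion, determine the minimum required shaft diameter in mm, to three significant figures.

σ_allow = σ_y/n = 873/2.4 = 363.8 MPa.
For a solid shaft σ_b = 32M/(πd³) and τ = 16T/(πd³), so the von Mises stress is σ' = (16/πd³)·√(4M²+3T²).
√(4M²+3T²) = √(4×(4.890×10^7)² + 3×(1.470×10^8)²) = 2.727×10^8 N·mm.
d³ = 16×2.727×10^8/(π×363.8) = 3.819×10^6 mm³.
d = 156.3 mm.

d = 156 mm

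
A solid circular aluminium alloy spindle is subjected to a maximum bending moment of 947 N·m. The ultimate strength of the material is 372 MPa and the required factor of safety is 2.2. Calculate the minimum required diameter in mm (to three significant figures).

σ_allow = 372/2.2 = 169.1 MPa.
For a solid circular section σ = 32M/(πd³), so d³ = 32M/(π σ_allow) = 32×947000/(π×169.1) = 57050 mm³.
d = 38.50 mm.

d = 38.5 mm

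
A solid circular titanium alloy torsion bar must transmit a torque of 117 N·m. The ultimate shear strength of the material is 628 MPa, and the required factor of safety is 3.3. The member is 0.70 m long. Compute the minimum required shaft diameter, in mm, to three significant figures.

Allowable shear stress τ_allow = 628/3.3 = 190.3 MPa.
For a solid shaft τ = 16T/(πd³), so d³ = 16T/(π τ_allow) = 16×117000/(π×190.3) = 3131 mm³.
d = (3131)^(1/3) = 14.63 mm.

d = 14.6 mm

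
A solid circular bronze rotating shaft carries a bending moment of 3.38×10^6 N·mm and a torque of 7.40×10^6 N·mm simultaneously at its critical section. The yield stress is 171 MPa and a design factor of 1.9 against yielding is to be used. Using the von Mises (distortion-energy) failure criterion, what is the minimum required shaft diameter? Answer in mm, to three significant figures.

σ_allow = σ_y/n = 171/1.9 = 90.00 MPa.
For a solid shaft σ_b = 32M/(πd³) and τ = 16T/(πd³), so the von Mises stress is σ' = (16/πd³)·√(4M²+3T²).
√(4M²+3T²) = √(4×(3.380×10^6)² + 3×(7.400×10^6)²) = 1.449×10^7 N·mm.
d³ = 16×1.449×10^7/(π×90.00) = 820000 mm³.
d = 93.60 mm.

d = 93.6 mm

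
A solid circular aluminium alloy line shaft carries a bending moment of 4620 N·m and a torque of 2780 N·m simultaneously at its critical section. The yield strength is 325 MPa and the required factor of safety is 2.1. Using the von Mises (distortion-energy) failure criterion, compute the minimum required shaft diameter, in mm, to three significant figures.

σ_allow = σ_y/n = 325/2.1 = 154.8 MPa.
For a solid shaft σ_b = 32M/(πd³) and τ = 16T/(πd³), so the von Mises stress is σ' = (16/πd³)·√(4M²+3T²).
√(4M²+3T²) = √(4×(4.620×10^6)² + 3×(2.780×10^6)²) = 1.042×10^7 N·mm.
d³ = 16×1.042×10^7/(π×154.8) = 342900 mm³.
d = 69.99 mm.

d = 70.0 mm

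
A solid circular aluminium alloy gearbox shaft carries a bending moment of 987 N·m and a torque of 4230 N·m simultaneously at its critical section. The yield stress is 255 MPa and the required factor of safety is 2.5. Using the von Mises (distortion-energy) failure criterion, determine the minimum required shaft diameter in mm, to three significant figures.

d = 72.4 mm

σ_allow = σ_y/n = 255/2.5 = 102.0 MPa.
For a solid shaft σ_b = 32M/(πd³) and τ = 16T/(πd³), so the von Mises stress is σ' = (16/πd³)·√(4M²+3T²).
√(4M²+3T²) = √(4×(987000)² + 3×(4.230×10^6)²) = 7.588×10^6 N·mm.
d³ = 16×7.588×10^6/(π×102.0) = 378900 mm³.
d = 72.36 mm.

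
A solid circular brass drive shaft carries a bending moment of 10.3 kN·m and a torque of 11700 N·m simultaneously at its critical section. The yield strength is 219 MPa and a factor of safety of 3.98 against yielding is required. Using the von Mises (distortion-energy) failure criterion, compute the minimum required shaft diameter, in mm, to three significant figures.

d = 139 mm

σ_allow = σ_y/n = 219/3.98 = 55.03 MPa.
For a solid shaft σ_b = 32M/(πd³) and τ = 16T/(πd³), so the von Mises stress is σ' = (16/πd³)·√(4M²+3T²).
√(4M²+3T²) = √(4×(1.030×10^7)² + 3×(1.170×10^7)²) = 2.890×10^7 N·mm.
d³ = 16×2.890×10^7/(π×55.03) = 2.675×10^6 mm³.
d = 138.8 mm.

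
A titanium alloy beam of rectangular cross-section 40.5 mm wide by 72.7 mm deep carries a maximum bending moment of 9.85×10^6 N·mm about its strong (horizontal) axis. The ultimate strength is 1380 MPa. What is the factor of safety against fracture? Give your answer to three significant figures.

n = 5.00

Section modulus S = bh²/6 = 40.5×72.7²/6 = 35680 mm³.
σ = M/S = 9850000/35680 = 276.1 MPa.
n = 1380/276.1 = 4.998.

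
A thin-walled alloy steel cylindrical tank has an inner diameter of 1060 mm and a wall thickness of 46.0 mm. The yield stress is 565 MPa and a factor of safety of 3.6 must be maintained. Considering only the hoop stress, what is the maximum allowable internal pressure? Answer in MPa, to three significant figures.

σ_allow = 565/3.6 = 156.9 MPa.
σ_h = pD/(2t) → p_allow = 2σ_allow t/D = 2×156.9×46.0/1060 = 13.62 MPa.

p_allow = 13.6 MPa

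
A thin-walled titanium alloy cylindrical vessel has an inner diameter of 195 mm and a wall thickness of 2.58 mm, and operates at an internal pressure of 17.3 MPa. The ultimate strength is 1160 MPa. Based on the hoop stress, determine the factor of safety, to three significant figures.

σ_h = pD/(2t) = 17.3×195/(2×2.58) = 653.8 MPa.
n = 1160/653.8 = 1.774.

n = 1.77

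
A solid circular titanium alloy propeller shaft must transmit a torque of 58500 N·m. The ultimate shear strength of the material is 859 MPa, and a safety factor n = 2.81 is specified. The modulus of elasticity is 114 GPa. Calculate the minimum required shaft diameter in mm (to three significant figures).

d = 99.1 mm

Allowable shear stress τ_allow = 859/2.81 = 305.7 MPa.
For a solid shaft τ = 16T/(πd³), so d³ = 16T/(π τ_allow) = 16×5.8500×10^7/(π×305.7) = 974600 mm³.
d = (974600)^(1/3) = 99.15 mm.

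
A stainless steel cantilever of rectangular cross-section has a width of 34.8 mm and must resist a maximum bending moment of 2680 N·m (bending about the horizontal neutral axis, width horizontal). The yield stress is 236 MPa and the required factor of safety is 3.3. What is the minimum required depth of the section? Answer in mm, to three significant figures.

h = 80.4 mm

σ_allow = 236/3.3 = 71.52 MPa.
For a rectangular section σ = 6M/(bh²), so h² = 6M/(b σ_allow) = 6×2680000/(34.8×71.52) = 6461 mm².
h = 80.38 mm.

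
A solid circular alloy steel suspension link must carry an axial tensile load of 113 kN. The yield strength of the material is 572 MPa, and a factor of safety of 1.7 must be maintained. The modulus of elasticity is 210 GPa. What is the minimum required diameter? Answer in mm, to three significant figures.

Allowable stress σ_allow = 572/1.7 = 336.5 MPa.
Required area A = F/σ_allow = 113000/336.5 = 335.8 mm².
A = πd²/4 → d = √(4A/π) = 20.68 mm.

d = 20.7 mm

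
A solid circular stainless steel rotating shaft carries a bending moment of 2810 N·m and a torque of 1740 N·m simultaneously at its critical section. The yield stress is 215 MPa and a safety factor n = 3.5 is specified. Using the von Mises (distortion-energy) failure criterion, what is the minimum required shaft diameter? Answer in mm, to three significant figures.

d = 80.9 mm

σ_allow = σ_y/n = 215/3.5 = 61.43 MPa.
For a solid shaft σ_b = 32M/(πd³) and τ = 16T/(πd³), so the von Mises stress is σ' = (16/πd³)·√(4M²+3T²).
√(4M²+3T²) = √(4×(2.810×10^6)² + 3×(1.740×10^6)²) = 6.377×10^6 N·mm.
d³ = 16×6.377×10^6/(π×61.43) = 528700 mm³.
d = 80.86 mm.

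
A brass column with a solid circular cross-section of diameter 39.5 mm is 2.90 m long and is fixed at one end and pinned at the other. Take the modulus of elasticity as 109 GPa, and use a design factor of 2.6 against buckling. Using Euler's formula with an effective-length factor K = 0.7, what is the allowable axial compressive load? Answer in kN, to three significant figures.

I = πd⁴/64 = π×39.5⁴/64 = 119500 mm⁴.
Effective length L_e = KL = 0.7×2.90 m = 2030 mm.
Euler critical load P_cr = π²EI/L_e² = π²×109000×119500/2030² = 31200 N.
P_allow = P_cr/n = 31200/2.6 = 12000 N.

P_allow = 12.0 kN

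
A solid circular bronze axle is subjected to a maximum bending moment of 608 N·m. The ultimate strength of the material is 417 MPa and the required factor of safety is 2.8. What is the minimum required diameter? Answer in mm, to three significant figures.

σ_allow = 417/2.8 = 148.9 MPa.
For a solid circular section σ = 32M/(πd³), so d³ = 32M/(π σ_allow) = 32×608000/(π×148.9) = 41580 mm³.
d = 34.65 mm.

d = 34.6 mm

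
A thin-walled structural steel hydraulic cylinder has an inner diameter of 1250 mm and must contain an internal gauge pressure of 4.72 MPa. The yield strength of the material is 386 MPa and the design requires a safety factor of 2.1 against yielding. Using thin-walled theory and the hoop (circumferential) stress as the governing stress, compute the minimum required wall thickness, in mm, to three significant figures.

σ_allow = 386/2.1 = 183.8 MPa.
Hoop stress σ_h = pD/(2t), so t = pD/(2σ_allow) = 4.72×1250/(2×183.8) = 16.05 mm.

t = 16.0 mm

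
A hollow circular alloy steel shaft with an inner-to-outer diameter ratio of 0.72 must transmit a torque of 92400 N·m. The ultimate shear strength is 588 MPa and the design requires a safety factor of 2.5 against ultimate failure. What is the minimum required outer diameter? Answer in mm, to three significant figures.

τ_allow = 588/2.5 = 235.2 MPa.
For a hollow shaft τ = 16T/[πd_o³(1−k⁴)] with k = 0.72, so 1−k⁴ = 0.7313.
d_o³ = 16T/[π τ_allow (1−k⁴)] = 16×9.2400×10^7/(π×235.2×0.7313) = 2.736×10^6 mm³.
d_o = 139.9 mm.

d_o = 140 mm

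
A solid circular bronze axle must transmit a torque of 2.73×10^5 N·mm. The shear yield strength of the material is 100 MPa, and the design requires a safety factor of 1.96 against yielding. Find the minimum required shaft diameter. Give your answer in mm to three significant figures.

Allowable shear stress τ_allow = 100/1.96 = 51.02 MPa.
For a solid shaft τ = 16T/(πd³), so d³ = 16T/(π τ_allow) = 16×273000/(π×51.02) = 27250 mm³.
d = (27250)^(1/3) = 30.09 mm.

d = 30.1 mm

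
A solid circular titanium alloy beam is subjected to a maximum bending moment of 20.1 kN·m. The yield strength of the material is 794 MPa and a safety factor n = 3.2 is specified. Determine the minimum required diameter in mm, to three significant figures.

σ_allow = 794/3.2 = 248.1 MPa.
For a solid circular section σ = 32M/(πd³), so d³ = 32M/(π σ_allow) = 32×2.0100×10^7/(π×248.1) = 825100 mm³.
d = 93.79 mm.

d = 93.8 mm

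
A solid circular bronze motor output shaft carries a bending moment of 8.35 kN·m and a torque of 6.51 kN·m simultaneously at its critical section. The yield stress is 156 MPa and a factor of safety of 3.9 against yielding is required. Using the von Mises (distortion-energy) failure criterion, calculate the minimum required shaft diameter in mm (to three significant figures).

d = 137 mm

σ_allow = σ_y/n = 156/3.9 = 40.00 MPa.
For a solid shaft σ_b = 32M/(πd³) and τ = 16T/(πd³), so the von Mises stress is σ' = (16/πd³)·√(4M²+3T²).
√(4M²+3T²) = √(4×(8.350×10^6)² + 3×(6.510×10^6)²) = 2.015×10^7 N·mm.
d³ = 16×2.015×10^7/(π×40.00) = 2.566×10^6 mm³.
d = 136.9 mm.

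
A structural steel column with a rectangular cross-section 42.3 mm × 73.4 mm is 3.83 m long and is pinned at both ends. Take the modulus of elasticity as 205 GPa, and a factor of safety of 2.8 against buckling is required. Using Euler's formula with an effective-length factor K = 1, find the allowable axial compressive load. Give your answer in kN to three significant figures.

P_allow = 22.8 kN

Buckling occurs about the weak axis: I_min = h·b³/12 = 73.4×42.3³/12 = 463000 mm⁴ (b = 42.3 mm is the smaller dimension).
Effective length L_e = KL = 1×3.83 m = 3830 mm.
Euler critical load P_cr = π²EI/L_e² = π²×205000×463000/3830² = 63850 N.
P_allow = P_cr/n = 63850/2.8 = 22810 N.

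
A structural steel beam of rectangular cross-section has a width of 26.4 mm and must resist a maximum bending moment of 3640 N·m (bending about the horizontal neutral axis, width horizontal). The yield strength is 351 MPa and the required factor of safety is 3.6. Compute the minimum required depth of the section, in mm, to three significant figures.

σ_allow = 351/3.6 = 97.50 MPa.
For a rectangular section σ = 6M/(bh²), so h² = 6M/(b σ_allow) = 6×3640000/(26.4×97.50) = 8485 mm².
h = 92.11 mm.

h = 92.1 mm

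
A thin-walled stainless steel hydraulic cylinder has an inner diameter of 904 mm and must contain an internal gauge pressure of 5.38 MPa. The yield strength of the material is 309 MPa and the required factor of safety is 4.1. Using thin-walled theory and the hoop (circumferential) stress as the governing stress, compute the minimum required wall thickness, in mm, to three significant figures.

t = 32.3 mm

σ_allow = 309/4.1 = 75.37 MPa.
Hoop stress σ_h = pD/(2t), so t = pD/(2σ_allow) = 5.38×904/(2×75.37) = 32.27 mm.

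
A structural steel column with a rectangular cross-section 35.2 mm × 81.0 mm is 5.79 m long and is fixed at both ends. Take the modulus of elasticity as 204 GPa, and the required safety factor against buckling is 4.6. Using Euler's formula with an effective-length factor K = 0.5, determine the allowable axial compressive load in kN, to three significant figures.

P_allow = 15.4 kN

Buckling occurs about the weak axis: I_min = h·b³/12 = 81.0×35.2³/12 = 294400 mm⁴ (b = 35.2 mm is the smaller dimension).
Effective length L_e = KL = 0.5×5.79 m = 2895 mm.
Euler critical load P_cr = π²EI/L_e² = π²×204000×294400/2895² = 70720 N.
P_allow = P_cr/n = 70720/4.6 = 15370 N.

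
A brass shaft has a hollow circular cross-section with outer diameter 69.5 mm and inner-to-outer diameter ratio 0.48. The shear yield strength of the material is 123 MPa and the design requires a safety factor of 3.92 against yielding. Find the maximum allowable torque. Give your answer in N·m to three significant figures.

T_allow = 1960 N·m

τ_allow = 123/3.92 = 31.38 MPa.
For a hollow shaft T_allow = τ_allow·πd_o³(1−k⁴)/16 with 1−k⁴ = 0.9469, so πd_o³(1−k⁴)/16 = 62420 mm³.
T_allow = 31.38×62420 = 1.958×10^6 N·mm = 1958 N·m.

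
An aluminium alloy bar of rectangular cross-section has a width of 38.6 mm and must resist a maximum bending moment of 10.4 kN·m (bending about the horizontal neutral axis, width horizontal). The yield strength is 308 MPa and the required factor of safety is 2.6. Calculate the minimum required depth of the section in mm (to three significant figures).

σ_allow = 308/2.6 = 118.5 MPa.
For a rectangular section σ = 6M/(bh²), so h² = 6M/(b σ_allow) = 6×1.0400×10^7/(38.6×118.5) = 13650 mm².
h = 116.8 mm.

h = 117 mm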